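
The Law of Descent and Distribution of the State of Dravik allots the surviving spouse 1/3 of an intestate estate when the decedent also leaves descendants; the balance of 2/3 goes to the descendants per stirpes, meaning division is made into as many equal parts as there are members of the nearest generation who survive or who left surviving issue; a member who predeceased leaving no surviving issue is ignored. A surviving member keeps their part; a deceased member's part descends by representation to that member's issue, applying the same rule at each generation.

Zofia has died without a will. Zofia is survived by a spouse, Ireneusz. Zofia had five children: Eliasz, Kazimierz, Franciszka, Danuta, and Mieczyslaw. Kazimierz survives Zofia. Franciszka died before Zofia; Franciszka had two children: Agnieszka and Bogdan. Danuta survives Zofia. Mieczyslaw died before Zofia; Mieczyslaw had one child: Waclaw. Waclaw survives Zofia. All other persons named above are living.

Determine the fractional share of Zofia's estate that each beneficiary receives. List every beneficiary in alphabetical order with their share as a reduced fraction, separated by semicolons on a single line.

Ireneusz, as surviving spouse, takes 1/3.
The remaining 2/3 passes to Zofia's descendants per stirpes.
The 2/3 is divided into 5 equal shares of 2/15 among Eliasz, Kazimierz, Franciszka, Danuta, Mieczyslaw.
Eliasz is living and takes 2/15.
Kazimierz is living and takes 2/15.
Franciszka predeceased; the 2/15 allotted to Franciszka's branch passes to Franciszka's issue by representation.
The 2/15 is divided into 2 equal shares of 1/15 among Agnieszka, Bogdan.
Agnieszka is living and takes 1/15.
Bogdan is living and takes 1/15.
Danuta is living and takes 2/15.
Mieczyslaw predeceased; the 2/15 allotted to Mieczyslaw's branch passes to Mieczyslaw's issue by representation.
Waclaw is the sole taker at this level and receives the full 2/15.

Agnieszka 1/15; Bogdan 1/15; Danuta 2/15; Eliasz 2/15; Ireneusz 1/3; Kazimierz 2/15; Waclaw 2/15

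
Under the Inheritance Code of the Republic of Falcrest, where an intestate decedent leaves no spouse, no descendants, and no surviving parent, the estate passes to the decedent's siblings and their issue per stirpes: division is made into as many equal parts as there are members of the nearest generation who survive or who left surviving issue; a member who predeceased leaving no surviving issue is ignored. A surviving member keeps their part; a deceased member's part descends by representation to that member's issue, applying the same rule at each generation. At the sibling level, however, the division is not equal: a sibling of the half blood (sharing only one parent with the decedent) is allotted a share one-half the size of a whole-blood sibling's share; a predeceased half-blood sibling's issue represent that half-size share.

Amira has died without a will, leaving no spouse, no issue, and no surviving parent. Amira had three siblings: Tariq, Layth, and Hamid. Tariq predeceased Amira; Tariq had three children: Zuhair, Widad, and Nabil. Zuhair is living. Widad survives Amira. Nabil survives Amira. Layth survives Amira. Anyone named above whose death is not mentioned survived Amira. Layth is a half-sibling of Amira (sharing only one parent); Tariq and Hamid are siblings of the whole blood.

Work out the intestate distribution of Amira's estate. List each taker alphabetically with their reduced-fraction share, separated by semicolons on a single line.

Hamid 2/5; Layth 1/5; Nabil 2/15; Widad 2/15; Zuhair 2/15

No spouse, descendants, or parent survives, so the estate passes to Amira's siblings per stirpes.
Half-blood siblings count for one-half the weight of whole-blood siblings at the initial division.
Dividing 1 in proportion to weights (total weight 5/2): Tariq (weight 1) → 2/5; Layth (weight 1/2) → 1/5; Hamid (weight 1) → 2/5.
Tariq predeceased; the 2/5 allotted to Tariq's branch passes to Tariq's issue by representation.
The 2/5 is divided into 3 equal shares of 2/15 among Zuhair, Widad, Nabil.
Zuhair is living and takes 2/15.
Widad is living and takes 2/15.
Nabil is living and takes 2/15.
Layth is living and takes 1/5.
Hamid is living and takes 2/5.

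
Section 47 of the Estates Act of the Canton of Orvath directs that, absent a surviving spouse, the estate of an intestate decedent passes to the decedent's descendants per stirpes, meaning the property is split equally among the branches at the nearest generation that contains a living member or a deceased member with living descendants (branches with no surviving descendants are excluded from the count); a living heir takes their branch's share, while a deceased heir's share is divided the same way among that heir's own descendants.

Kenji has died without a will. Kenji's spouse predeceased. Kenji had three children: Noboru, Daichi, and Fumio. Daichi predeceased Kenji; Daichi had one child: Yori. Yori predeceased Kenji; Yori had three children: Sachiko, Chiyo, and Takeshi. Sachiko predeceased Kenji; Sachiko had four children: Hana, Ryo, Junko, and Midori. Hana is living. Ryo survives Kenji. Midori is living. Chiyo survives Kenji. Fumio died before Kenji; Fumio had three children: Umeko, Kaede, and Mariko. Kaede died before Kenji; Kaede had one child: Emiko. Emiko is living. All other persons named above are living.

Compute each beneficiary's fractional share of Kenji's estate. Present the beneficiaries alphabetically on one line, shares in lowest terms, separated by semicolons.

There is no surviving spouse, so the entire estate passes to Kenji's descendants per stirpes.
The estate is divided into 3 equal shares of 1/3 among Noboru, Daichi, Fumio.
Noboru is living and takes 1/3.
Daichi predeceased; the 1/3 allotted to Daichi's branch passes to Daichi's issue by representation.
Yori's line is the sole branch at this level, so the full 1/3 passes to Yori's issue by representation.
The 1/3 is divided into 3 equal shares of 1/9 among Sachiko, Chiyo, Takeshi.
Sachiko predeceased; the 1/9 allotted to Sachiko's branch passes to Sachiko's issue by representation.
The 1/9 is divided into 4 equal shares of 1/36 among Hana, Ryo, Junko, Midori.
Hana is living and takes 1/36.
Ryo is living and takes 1/36.
Junko is living and takes 1/36.
Midori is living and takes 1/36.
Chiyo is living and takes 1/9.
Takeshi is living and takes 1/9.
Fumio predeceased; the 1/3 allotted to Fumio's branch passes to Fumio's issue by representation.
The 1/3 is divided into 3 equal shares of 1/9 among Umeko, Kaede, Mariko.
Umeko is living and takes 1/9.
Kaede predeceased; the 1/9 allotted to Kaede's branch passes to Kaede's issue by representation.
Emiko is the sole taker at this level and receives the full 1/9.
Mariko is living and takes 1/9.

Chiyo 1/9; Emiko 1/9; Hana 1/36; Junko 1/36; Mariko 1/9; Midori 1/36; Noboru 1/3; Ryo 1/36; Takeshi 1/9; Umeko 1/9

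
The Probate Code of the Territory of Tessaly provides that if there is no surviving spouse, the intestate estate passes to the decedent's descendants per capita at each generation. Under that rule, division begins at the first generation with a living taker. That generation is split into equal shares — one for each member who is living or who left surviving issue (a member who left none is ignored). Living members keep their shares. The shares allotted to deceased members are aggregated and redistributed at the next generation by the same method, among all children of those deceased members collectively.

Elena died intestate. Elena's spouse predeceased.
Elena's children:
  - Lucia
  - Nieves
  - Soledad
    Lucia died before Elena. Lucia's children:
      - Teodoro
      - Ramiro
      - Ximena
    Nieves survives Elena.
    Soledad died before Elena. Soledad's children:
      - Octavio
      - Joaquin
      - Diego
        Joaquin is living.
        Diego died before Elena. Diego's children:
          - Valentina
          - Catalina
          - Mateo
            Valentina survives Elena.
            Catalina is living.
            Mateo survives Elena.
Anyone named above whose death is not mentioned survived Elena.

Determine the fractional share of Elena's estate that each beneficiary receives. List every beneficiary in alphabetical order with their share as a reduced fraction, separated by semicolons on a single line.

There is no surviving spouse, so the entire estate passes to Elena's descendants per capita at each generation.
At generation 1 (Lucia, Nieves, Soledad) there are 3 shares of (1)/3 = 1/3 each.
Living: Nieves — each takes 1/3.
Deceased: Lucia and Soledad. Their combined 2/3 is pooled and carried to generation 2.
At generation 2 (Teodoro, Ramiro, Ximena, Octavio, Joaquin, Diego) there are 6 shares of (2/3)/6 = 1/9 each.
Living: Teodoro, Ramiro, Ximena, Octavio, and Joaquin — each takes 1/9.
Deceased: Diego. That 1/9 share is carried to generation 3.
At generation 3 (Valentina, Catalina, Mateo) there are 3 shares of (1/9)/3 = 1/27 each.
Living: Valentina, Catalina, and Mateo — each takes 1/27.

Catalina 1/27; Joaquin 1/9; Mateo 1/27; Nieves 1/3; Octavio 1/9; Ramiro 1/9; Teodoro 1/9; Valentina 1/27; Ximena 1/9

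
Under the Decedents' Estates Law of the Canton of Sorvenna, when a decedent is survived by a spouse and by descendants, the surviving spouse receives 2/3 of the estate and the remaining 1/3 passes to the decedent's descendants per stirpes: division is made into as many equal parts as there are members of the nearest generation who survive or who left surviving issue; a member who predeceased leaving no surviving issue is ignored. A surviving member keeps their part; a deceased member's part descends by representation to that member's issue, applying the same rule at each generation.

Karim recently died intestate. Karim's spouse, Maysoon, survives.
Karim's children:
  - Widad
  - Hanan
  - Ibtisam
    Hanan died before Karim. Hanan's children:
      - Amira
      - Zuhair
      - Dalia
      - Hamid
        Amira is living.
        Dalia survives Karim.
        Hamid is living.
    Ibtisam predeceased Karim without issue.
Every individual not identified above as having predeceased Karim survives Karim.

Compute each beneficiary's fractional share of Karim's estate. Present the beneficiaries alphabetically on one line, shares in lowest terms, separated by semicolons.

Amira 1/24; Dalia 1/24; Hamid 1/24; Maysoon 2/3; Widad 1/6; Zuhair 1/24

Maysoon, as surviving spouse, takes 2/3.
The remaining 1/3 passes to Karim's descendants per stirpes.
Ibtisam left no surviving issue, so that branch lapses and is disregarded.
The 1/3 is divided into 2 equal shares of 1/6 among Widad, Hanan.
Widad is living and takes 1/6.
Hanan predeceased; the 1/6 allotted to Hanan's branch passes to Hanan's issue by representation.
The 1/6 is divided into 4 equal shares of 1/24 among Amira, Zuhair, Dalia, Hamid.
Amira is living and takes 1/24.
Zuhair is living and takes 1/24.
Dalia is living and takes 1/24.
Hamid is living and takes 1/24.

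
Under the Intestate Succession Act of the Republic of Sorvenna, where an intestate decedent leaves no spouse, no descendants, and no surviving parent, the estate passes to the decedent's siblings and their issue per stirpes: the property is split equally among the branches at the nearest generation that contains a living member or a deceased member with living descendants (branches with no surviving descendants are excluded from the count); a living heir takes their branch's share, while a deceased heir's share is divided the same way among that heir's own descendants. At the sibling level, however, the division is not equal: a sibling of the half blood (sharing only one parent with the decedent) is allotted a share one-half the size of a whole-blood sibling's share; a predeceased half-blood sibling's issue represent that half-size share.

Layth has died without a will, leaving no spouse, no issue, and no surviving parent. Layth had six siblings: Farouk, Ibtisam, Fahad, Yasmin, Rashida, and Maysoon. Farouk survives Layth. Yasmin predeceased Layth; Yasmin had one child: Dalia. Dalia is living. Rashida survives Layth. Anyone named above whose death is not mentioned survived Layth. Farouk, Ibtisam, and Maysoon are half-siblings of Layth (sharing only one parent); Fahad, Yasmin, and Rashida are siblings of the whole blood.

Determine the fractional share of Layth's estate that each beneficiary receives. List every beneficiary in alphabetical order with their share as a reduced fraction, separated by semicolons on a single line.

Dalia 2/9; Fahad 2/9; Farouk 1/9; Ibtisam 1/9; Maysoon 1/9; Rashida 2/9

No spouse, descendants, or parent survives, so the estate passes to Layth's siblings per stirpes.
Half-blood siblings count for one-half the weight of whole-blood siblings at the initial division.
Dividing 1 in proportion to weights (total weight 9/2): Farouk (weight 1/2) → 1/9; Ibtisam (weight 1/2) → 1/9; Fahad (weight 1) → 2/9; Yasmin (weight 1) → 2/9; Rashida (weight 1) → 2/9; Maysoon (weight 1/2) → 1/9.
Farouk is living and takes 1/9.
Ibtisam is living and takes 1/9.
Fahad is living and takes 2/9.
Yasmin predeceased; the 2/9 allotted to Yasmin's branch passes to Yasmin's issue by representation.
Dalia is the sole taker at this level and receives the full 2/9.
Rashida is living and takes 2/9.
Maysoon is living and takes 1/9.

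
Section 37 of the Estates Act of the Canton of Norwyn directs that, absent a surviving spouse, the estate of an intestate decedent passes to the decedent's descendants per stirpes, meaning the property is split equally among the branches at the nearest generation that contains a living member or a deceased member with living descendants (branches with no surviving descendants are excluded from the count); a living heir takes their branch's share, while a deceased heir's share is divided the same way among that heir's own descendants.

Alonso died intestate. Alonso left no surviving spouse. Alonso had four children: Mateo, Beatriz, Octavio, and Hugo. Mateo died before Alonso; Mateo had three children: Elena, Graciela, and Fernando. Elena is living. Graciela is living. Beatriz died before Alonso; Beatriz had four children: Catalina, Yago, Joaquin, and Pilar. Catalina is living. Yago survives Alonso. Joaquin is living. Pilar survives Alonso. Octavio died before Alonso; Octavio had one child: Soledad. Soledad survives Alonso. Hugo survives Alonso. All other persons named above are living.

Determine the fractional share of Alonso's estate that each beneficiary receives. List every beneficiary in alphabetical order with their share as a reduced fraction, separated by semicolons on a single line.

There is no surviving spouse, so the entire estate passes to Alonso's descendants per stirpes.
The estate is divided into 4 equal shares of 1/4 among Mateo, Beatriz, Octavio, Hugo.
Mateo predeceased; the 1/4 allotted to Mateo's branch passes to Mateo's issue by representation.
The 1/4 is divided into 3 equal shares of 1/12 among Elena, Graciela, Fernando.
Elena is living and takes 1/12.
Graciela is living and takes 1/12.
Fernando is living and takes 1/12.
Beatriz predeceased; the 1/4 allotted to Beatriz's branch passes to Beatriz's issue by representation.
The 1/4 is divided into 4 equal shares of 1/16 among Catalina, Yago, Joaquin, Pilar.
Catalina is living and takes 1/16.
Yago is living and takes 1/16.
Joaquin is living and takes 1/16.
Pilar is living and takes 1/16.
Octavio predeceased; the 1/4 allotted to Octavio's branch passes to Octavio's issue by representation.
Soledad is the sole taker at this level and receives the full 1/4.
Hugo is living and takes 1/4.

Catalina 1/16; Elena 1/12; Fernando 1/12; Graciela 1/12; Hugo 1/4; Joaquin 1/16; Pilar 1/16; Soledad 1/4; Yago 1/16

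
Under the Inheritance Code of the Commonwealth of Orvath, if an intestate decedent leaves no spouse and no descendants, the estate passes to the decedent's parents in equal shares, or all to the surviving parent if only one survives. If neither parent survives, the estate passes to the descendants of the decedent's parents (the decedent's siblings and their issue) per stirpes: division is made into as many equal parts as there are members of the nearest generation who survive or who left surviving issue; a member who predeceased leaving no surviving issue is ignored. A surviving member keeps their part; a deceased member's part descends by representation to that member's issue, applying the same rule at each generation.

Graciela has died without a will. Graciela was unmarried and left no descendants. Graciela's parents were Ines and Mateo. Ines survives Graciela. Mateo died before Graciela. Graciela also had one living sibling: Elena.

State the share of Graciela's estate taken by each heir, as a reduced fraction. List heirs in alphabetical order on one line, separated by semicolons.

Only one parent, Ines, survives, so Ines takes the entire estate. The siblings take nothing because a surviving parent has priority.

Ines 1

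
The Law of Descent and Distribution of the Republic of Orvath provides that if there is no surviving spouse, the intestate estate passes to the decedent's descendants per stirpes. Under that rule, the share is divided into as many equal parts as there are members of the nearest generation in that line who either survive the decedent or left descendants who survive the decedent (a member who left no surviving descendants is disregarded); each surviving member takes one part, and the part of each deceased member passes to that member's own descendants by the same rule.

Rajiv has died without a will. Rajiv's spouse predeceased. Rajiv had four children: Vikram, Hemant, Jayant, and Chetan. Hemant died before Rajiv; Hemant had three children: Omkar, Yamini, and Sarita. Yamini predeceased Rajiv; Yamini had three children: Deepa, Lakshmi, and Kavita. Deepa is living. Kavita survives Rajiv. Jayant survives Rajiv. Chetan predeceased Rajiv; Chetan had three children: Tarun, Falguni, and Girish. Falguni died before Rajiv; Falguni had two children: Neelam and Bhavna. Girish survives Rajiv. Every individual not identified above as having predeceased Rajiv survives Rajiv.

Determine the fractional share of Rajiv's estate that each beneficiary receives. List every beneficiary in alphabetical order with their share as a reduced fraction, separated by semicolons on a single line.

There is no surviving spouse, so the entire estate passes to Rajiv's descendants per stirpes.
The estate is divided into 4 equal shares of 1/4 among Vikram, Hemant, Jayant, Chetan.
Vikram is living and takes 1/4.
Hemant predeceased; the 1/4 allotted to Hemant's branch passes to Hemant's issue by representation.
The 1/4 is divided into 3 equal shares of 1/12 among Omkar, Yamini, Sarita.
Omkar is living and takes 1/12.
Yamini predeceased; the 1/12 allotted to Yamini's branch passes to Yamini's issue by representation.
The 1/12 is divided into 3 equal shares of 1/36 among Deepa, Lakshmi, Kavita.
Deepa is living and takes 1/36.
Lakshmi is living and takes 1/36.
Kavita is living and takes 1/36.
Sarita is living and takes 1/12.
Jayant is living and takes 1/4.
Chetan predeceased; the 1/4 allotted to Chetan's branch passes to Chetan's issue by representation.
The 1/4 is divided into 3 equal shares of 1/12 among Tarun, Falguni, Girish.
Tarun is living and takes 1/12.
Falguni predeceased; the 1/12 allotted to Falguni's branch passes to Falguni's issue by representation.
The 1/12 is divided into 2 equal shares of 1/24 among Neelam, Bhavna.
Neelam is living and takes 1/24.
Bhavna is living and takes 1/24.
Girish is living and takes 1/12.

Bhavna 1/24; Deepa 1/36; Girish 1/12; Jayant 1/4; Kavita 1/36; Lakshmi 1/36; Neelam 1/24; Omkar 1/12; Sarita 1/12; Tarun 1/12; Vikram 1/4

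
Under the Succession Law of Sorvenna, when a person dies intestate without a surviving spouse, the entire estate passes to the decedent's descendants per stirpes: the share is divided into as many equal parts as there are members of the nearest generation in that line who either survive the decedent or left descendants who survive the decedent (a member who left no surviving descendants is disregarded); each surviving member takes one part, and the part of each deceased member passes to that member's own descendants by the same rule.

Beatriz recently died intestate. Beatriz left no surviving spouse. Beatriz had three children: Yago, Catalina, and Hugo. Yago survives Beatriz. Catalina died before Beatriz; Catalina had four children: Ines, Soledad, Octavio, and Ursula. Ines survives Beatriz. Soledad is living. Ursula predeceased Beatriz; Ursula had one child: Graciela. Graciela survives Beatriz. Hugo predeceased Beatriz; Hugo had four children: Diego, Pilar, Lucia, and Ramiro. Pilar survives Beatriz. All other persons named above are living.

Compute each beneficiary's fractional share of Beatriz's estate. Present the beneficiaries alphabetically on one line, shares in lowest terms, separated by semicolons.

There is no surviving spouse, so the entire estate passes to Beatriz's descendants per stirpes.
The estate is divided into 3 equal shares of 1/3 among Yago, Catalina, Hugo.
Yago is living and takes 1/3.
Catalina predeceased; the 1/3 allotted to Catalina's branch passes to Catalina's issue by representation.
The 1/3 is divided into 4 equal shares of 1/12 among Ines, Soledad, Octavio, Ursula.
Ines is living and takes 1/12.
Soledad is living and takes 1/12.
Octavio is living and takes 1/12.
Ursula predeceased; the 1/12 allotted to Ursula's branch passes to Ursula's issue by representation.
Graciela is the sole taker at this level and receives the full 1/12.
Hugo predeceased; the 1/3 allotted to Hugo's branch passes to Hugo's issue by representation.
The 1/3 is divided into 4 equal shares of 1/12 among Diego, Pilar, Lucia, Ramiro.
Diego is living and takes 1/12.
Pilar is living and takes 1/12.
Lucia is living and takes 1/12.
Ramiro is living and takes 1/12.

Diego 1/12; Graciela 1/12; Ines 1/12; Lucia 1/12; Octavio 1/12; Pilar 1/12; Ramiro 1/12; Soledad 1/12; Yago 1/3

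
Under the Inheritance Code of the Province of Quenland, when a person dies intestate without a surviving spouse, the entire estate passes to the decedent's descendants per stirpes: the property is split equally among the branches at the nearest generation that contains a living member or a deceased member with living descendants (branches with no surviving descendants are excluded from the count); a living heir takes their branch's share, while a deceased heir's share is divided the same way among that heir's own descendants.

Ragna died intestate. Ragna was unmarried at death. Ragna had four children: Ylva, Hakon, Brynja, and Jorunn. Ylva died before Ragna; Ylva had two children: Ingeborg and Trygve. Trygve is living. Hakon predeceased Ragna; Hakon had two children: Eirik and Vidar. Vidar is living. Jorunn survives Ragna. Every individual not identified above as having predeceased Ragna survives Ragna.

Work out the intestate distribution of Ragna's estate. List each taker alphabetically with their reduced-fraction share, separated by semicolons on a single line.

There is no surviving spouse, so the entire estate passes to Ragna's descendants per stirpes.
The estate is divided into 4 equal shares of 1/4 among Ylva, Hakon, Brynja, Jorunn.
Ylva predeceased; the 1/4 allotted to Ylva's branch passes to Ylva's issue by representation.
The 1/4 is divided into 2 equal shares of 1/8 among Ingeborg, Trygve.
Ingeborg is living and takes 1/8.
Trygve is living and takes 1/8.
Hakon predeceased; the 1/4 allotted to Hakon's branch passes to Hakon's issue by representation.
The 1/4 is divided into 2 equal shares of 1/8 among Eirik, Vidar.
Eirik is living and takes 1/8.
Vidar is living and takes 1/8.
Brynja is living and takes 1/4.
Jorunn is living and takes 1/4.

Brynja 1/4; Eirik 1/8; Ingeborg 1/8; Jorunn 1/4; Trygve 1/8; Vidar 1/8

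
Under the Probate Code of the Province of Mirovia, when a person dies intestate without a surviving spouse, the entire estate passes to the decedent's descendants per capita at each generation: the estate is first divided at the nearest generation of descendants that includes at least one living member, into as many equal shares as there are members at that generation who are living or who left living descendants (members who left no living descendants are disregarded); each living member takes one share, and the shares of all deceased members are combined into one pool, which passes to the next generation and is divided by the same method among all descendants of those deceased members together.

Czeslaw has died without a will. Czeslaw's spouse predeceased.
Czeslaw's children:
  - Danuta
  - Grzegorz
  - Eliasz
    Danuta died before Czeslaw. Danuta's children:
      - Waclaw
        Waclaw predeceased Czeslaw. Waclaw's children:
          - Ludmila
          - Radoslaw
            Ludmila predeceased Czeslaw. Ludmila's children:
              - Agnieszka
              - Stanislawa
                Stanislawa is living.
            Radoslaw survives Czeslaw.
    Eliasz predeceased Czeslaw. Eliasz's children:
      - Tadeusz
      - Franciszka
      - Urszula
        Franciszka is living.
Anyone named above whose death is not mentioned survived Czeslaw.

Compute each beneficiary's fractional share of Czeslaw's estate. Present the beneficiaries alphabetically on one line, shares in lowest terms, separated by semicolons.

Agnieszka 1/24; Franciszka 1/6; Grzegorz 1/3; Radoslaw 1/12; Stanislawa 1/24; Tadeusz 1/6; Urszula 1/6

There is no surviving spouse, so the entire estate passes to Czeslaw's descendants per capita at each generation.
At generation 1 (Danuta, Grzegorz, Eliasz) there are 3 shares of (1)/3 = 1/3 each.
Living: Grzegorz — each takes 1/3.
Deceased: Danuta and Eliasz. Their combined 2/3 is pooled and carried to generation 2.
At generation 2 (Waclaw, Tadeusz, Franciszka, Urszula) there are 4 shares of (2/3)/4 = 1/6 each.
Living: Tadeusz, Franciszka, and Urszula — each takes 1/6.
Deceased: Waclaw. That 1/6 share is carried to generation 3.
At generation 3 (Ludmila, Radoslaw) there are 2 shares of (1/6)/2 = 1/12 each.
Living: Radoslaw — each takes 1/12.
Deceased: Ludmila. That 1/12 share is carried to generation 4.
At generation 4 (Agnieszka, Stanislawa) there are 2 shares of (1/12)/2 = 1/24 each.
Living: Agnieszka and Stanislawa — each takes 1/24.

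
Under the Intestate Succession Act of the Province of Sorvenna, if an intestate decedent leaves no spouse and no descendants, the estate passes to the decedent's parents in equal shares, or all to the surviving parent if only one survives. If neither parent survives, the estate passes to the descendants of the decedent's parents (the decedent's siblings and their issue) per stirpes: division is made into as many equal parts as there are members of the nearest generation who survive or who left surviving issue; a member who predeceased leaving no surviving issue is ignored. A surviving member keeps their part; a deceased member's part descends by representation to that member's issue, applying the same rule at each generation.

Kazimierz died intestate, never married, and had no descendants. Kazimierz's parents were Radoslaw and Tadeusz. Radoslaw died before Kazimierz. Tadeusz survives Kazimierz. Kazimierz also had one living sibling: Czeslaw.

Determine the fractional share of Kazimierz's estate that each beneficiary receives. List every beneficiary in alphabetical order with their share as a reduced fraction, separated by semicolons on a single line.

Tadeusz 1

Only one parent, Tadeusz, survives, so Tadeusz takes the entire estate. The siblings take nothing because a surviving parent has priority.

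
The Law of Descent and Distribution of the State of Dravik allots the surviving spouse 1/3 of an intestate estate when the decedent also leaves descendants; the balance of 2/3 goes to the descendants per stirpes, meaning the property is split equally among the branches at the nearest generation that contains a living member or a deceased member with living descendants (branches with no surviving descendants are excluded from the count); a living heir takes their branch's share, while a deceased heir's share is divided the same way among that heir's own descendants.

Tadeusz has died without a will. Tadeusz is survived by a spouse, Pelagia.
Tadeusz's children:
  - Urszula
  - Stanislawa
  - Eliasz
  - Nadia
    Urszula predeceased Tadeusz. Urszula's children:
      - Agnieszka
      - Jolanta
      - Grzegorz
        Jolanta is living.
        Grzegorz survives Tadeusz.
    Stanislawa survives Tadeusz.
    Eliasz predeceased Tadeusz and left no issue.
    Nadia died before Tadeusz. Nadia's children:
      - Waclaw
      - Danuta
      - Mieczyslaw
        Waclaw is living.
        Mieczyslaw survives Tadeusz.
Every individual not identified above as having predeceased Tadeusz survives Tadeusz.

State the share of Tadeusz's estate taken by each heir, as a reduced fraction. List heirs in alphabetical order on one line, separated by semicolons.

Pelagia, as surviving spouse, takes 1/3.
The remaining 2/3 passes to Tadeusz's descendants per stirpes.
Eliasz left no surviving issue, so that branch lapses and is disregarded.
The 2/3 is divided into 3 equal shares of 2/9 among Urszula, Stanislawa, Nadia.
Urszula predeceased; the 2/9 allotted to Urszula's branch passes to Urszula's issue by representation.
The 2/9 is divided into 3 equal shares of 2/27 among Agnieszka, Jolanta, Grzegorz.
Agnieszka is living and takes 2/27.
Jolanta is living and takes 2/27.
Grzegorz is living and takes 2/27.
Stanislawa is living and takes 2/9.
Nadia predeceased; the 2/9 allotted to Nadia's branch passes to Nadia's issue by representation.
The 2/9 is divided into 3 equal shares of 2/27 among Waclaw, Danuta, Mieczyslaw.
Waclaw is living and takes 2/27.
Danuta is living and takes 2/27.
Mieczyslaw is living and takes 2/27.

Agnieszka 2/27; Danuta 2/27; Grzegorz 2/27; Jolanta 2/27; Mieczyslaw 2/27; Pelagia 1/3; Stanislawa 2/9; Waclaw 2/27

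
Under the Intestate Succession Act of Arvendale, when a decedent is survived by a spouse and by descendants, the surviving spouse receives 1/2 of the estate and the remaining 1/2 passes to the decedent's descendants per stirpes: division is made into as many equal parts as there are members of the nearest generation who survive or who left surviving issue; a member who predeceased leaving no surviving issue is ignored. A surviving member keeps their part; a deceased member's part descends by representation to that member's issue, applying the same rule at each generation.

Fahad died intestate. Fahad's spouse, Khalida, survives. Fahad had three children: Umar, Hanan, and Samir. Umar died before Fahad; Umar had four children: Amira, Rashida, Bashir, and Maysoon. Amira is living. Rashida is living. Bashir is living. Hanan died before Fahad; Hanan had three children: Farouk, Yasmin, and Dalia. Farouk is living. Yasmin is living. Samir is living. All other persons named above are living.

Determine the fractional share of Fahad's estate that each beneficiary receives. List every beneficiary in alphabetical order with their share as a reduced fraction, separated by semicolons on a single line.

Amira 1/24; Bashir 1/24; Dalia 1/18; Farouk 1/18; Khalida 1/2; Maysoon 1/24; Rashida 1/24; Samir 1/6; Yasmin 1/18

Khalida, as surviving spouse, takes 1/2.
The remaining 1/2 passes to Fahad's descendants per stirpes.
The 1/2 is divided into 3 equal shares of 1/6 among Umar, Hanan, Samir.
Umar predeceased; the 1/6 allotted to Umar's branch passes to Umar's issue by representation.
The 1/6 is divided into 4 equal shares of 1/24 among Amira, Rashida, Bashir, Maysoon.
Amira is living and takes 1/24.
Rashida is living and takes 1/24.
Bashir is living and takes 1/24.
Maysoon is living and takes 1/24.
Hanan predeceased; the 1/6 allotted to Hanan's branch passes to Hanan's issue by representation.
The 1/6 is divided into 3 equal shares of 1/18 among Farouk, Yasmin, Dalia.
Farouk is living and takes 1/18.
Yasmin is living and takes 1/18.
Dalia is living and takes 1/18.
Samir is living and takes 1/6.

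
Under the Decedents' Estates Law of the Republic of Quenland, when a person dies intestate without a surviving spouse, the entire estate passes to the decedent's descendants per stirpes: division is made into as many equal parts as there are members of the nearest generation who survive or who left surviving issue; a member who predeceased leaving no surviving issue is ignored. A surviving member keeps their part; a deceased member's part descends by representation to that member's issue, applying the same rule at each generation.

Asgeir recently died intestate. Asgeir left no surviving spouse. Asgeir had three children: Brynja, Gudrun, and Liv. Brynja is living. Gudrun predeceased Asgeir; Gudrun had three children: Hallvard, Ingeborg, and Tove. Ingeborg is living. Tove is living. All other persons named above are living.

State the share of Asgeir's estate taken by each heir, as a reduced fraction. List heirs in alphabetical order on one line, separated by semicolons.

Brynja 1/3; Hallvard 1/9; Ingeborg 1/9; Liv 1/3; Tove 1/9

There is no surviving spouse, so the entire estate passes to Asgeir's descendants per stirpes.
The estate is divided into 3 equal shares of 1/3 among Brynja, Gudrun, Liv.
Brynja is living and takes 1/3.
Gudrun predeceased; the 1/3 allotted to Gudrun's branch passes to Gudrun's issue by representation.
The 1/3 is divided into 3 equal shares of 1/9 among Hallvard, Ingeborg, Tove.
Hallvard is living and takes 1/9.
Ingeborg is living and takes 1/9.
Tove is living and takes 1/9.
Liv is living and takes 1/3.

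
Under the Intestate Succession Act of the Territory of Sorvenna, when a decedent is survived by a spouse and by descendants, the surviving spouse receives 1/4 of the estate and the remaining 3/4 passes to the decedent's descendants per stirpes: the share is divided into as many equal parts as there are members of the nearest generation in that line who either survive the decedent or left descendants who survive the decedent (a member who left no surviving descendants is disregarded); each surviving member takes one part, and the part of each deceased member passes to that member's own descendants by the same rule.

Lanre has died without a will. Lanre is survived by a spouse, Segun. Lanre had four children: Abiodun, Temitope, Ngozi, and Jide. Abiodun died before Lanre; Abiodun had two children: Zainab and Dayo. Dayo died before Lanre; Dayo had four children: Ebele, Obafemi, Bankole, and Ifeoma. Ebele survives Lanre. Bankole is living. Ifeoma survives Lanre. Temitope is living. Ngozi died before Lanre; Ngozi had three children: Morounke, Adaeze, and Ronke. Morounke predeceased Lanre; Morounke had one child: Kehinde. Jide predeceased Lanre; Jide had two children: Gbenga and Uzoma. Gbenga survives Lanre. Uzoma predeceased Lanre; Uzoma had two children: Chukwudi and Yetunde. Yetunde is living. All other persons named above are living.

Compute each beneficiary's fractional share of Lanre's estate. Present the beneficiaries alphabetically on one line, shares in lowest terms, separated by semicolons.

Segun, as surviving spouse, takes 1/4.
The remaining 3/4 passes to Lanre's descendants per stirpes.
The 3/4 is divided into 4 equal shares of 3/16 among Abiodun, Temitope, Ngozi, Jide.
Abiodun predeceased; the 3/16 allotted to Abiodun's branch passes to Abiodun's issue by representation.
The 3/16 is divided into 2 equal shares of 3/32 among Zainab, Dayo.
Zainab is living and takes 3/32.
Dayo predeceased; the 3/32 allotted to Dayo's branch passes to Dayo's issue by representation.
The 3/32 is divided into 4 equal shares of 3/128 among Ebele, Obafemi, Bankole, Ifeoma.
Ebele is living and takes 3/128.
Obafemi is living and takes 3/128.
Bankole is living and takes 3/128.
Ifeoma is living and takes 3/128.
Temitope is living and takes 3/16.
Ngozi predeceased; the 3/16 allotted to Ngozi's branch passes to Ngozi's issue by representation.
The 3/16 is divided into 3 equal shares of 1/16 among Morounke, Adaeze, Ronke.
Morounke predeceased; the 1/16 allotted to Morounke's branch passes to Morounke's issue by representation.
Kehinde is the sole taker at this level and receives the full 1/16.
Adaeze is living and takes 1/16.
Ronke is living and takes 1/16.
Jide predeceased; the 3/16 allotted to Jide's branch passes to Jide's issue by representation.
The 3/16 is divided into 2 equal shares of 3/32 among Gbenga, Uzoma.
Gbenga is living and takes 3/32.
Uzoma predeceased; the 3/32 allotted to Uzoma's branch passes to Uzoma's issue by representation.
The 3/32 is divided into 2 equal shares of 3/64 among Chukwudi, Yetunde.
Chukwudi is living and takes 3/64.
Yetunde is living and takes 3/64.

Adaeze 1/16; Bankole 3/128; Chukwudi 3/64; Ebele 3/128; Gbenga 3/32; Ifeoma 3/128; Kehinde 1/16; Obafemi 3/128; Ronke 1/16; Segun 1/4; Temitope 3/16; Yetunde 3/64; Zainab 3/32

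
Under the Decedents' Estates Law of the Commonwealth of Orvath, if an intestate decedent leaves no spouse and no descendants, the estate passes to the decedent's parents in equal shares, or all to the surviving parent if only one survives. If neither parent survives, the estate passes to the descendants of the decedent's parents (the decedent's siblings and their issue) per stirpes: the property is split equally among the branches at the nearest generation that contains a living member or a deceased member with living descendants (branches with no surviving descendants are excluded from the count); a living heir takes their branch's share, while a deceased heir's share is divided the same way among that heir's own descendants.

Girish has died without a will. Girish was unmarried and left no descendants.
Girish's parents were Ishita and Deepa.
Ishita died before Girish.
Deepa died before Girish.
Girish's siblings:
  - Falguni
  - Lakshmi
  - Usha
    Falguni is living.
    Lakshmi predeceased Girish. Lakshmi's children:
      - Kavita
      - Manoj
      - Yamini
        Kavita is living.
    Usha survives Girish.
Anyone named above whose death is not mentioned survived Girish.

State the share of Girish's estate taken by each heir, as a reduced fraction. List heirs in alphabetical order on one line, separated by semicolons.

Neither parent survives and there are no descendants, so the estate passes to Girish's siblings and their issue per stirpes.
The estate is divided into 3 equal shares of 1/3 among Falguni, Lakshmi, Usha.
Falguni is living and takes 1/3.
Lakshmi predeceased; the 1/3 allotted to Lakshmi's branch passes to Lakshmi's issue by representation.
The 1/3 is divided into 3 equal shares of 1/9 among Kavita, Manoj, Yamini.
Kavita is living and takes 1/9.
Manoj is living and takes 1/9.
Yamini is living and takes 1/9.
Usha is living and takes 1/3.

Falguni 1/3; Kavita 1/9; Manoj 1/9; Usha 1/3; Yamini 1/9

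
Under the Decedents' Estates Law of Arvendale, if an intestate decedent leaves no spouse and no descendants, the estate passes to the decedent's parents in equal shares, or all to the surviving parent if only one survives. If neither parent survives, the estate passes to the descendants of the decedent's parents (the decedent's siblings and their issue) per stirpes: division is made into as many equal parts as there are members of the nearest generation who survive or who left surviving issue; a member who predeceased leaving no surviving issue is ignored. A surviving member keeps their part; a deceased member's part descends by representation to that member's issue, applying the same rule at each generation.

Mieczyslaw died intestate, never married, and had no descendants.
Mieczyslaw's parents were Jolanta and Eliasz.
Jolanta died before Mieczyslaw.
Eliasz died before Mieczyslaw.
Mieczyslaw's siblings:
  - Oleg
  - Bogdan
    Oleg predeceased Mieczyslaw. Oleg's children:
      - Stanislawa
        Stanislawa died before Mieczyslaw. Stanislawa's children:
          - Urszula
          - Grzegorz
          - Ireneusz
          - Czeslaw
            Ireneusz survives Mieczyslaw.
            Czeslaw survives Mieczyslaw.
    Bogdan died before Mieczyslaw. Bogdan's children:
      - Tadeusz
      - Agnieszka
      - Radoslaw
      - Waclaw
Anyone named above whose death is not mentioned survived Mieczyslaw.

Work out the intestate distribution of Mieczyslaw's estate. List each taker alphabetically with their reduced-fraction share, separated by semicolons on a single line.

Neither parent survives and there are no descendants, so the estate passes to Mieczyslaw's siblings and their issue per stirpes.
The estate is divided into 2 equal shares of 1/2 among Oleg, Bogdan.
Oleg predeceased; the 1/2 allotted to Oleg's branch passes to Oleg's issue by representation.
Stanislawa's line is the sole branch at this level, so the full 1/2 passes to Stanislawa's issue by representation.
The 1/2 is divided into 4 equal shares of 1/8 among Urszula, Grzegorz, Ireneusz, Czeslaw.
Urszula is living and takes 1/8.
Grzegorz is living and takes 1/8.
Ireneusz is living and takes 1/8.
Czeslaw is living and takes 1/8.
Bogdan predeceased; the 1/2 allotted to Bogdan's branch passes to Bogdan's issue by representation.
The 1/2 is divided into 4 equal shares of 1/8 among Tadeusz, Agnieszka, Radoslaw, Waclaw.
Tadeusz is living and takes 1/8.
Agnieszka is living and takes 1/8.
Radoslaw is living and takes 1/8.
Waclaw is living and takes 1/8.

Agnieszka 1/8; Czeslaw 1/8; Grzegorz 1/8; Ireneusz 1/8; Radoslaw 1/8; Tadeusz 1/8; Urszula 1/8; Waclaw 1/8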